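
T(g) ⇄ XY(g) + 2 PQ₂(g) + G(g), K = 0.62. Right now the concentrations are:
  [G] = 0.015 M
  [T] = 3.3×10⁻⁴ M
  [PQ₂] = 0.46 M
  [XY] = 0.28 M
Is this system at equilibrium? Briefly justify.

no; Q > K, reaction proceeds in reverse

Q = [XY]·[PQ₂]²·[G] / [T] = (0.28)·(0.46)²·(0.015) / (3.3×10⁻⁴) = 2.7
Q = 2.7 > K = 0.62: net reverse reaction.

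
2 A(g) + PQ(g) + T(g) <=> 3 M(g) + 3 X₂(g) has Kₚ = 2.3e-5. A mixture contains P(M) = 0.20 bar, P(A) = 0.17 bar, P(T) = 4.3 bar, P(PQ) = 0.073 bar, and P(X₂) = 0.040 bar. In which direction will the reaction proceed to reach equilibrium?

in the reverse direction

Qₚ = P(M)³·P(X₂)³ / (P(A)²·P(PQ)·P(T)) = (0.20)³·(0.040)³ / ((0.17)²·(0.073)·(4.3)) = 5.6e-5
Qₚ = 5.6e-5 > Kₚ = 2.3e-5, so the reverse reaction proceeds.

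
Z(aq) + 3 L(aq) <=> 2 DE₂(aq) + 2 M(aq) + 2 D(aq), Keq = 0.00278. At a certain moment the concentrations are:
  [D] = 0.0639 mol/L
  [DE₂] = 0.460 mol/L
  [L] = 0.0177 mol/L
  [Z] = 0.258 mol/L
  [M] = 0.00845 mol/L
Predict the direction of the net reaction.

to the left

Q = [DE₂]²·[M]²·[D]² / ([Z]·[L]³) = (0.460)²·(0.00845)²·(0.0639)² / ((0.258)·(0.0177)³) = 0.0431
Q = 0.0431 > Keq = 0.00278, so the reverse reaction proceeds.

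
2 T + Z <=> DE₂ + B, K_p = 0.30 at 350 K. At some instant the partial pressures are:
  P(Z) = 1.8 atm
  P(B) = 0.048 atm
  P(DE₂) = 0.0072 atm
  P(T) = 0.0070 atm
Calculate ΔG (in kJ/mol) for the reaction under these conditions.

Q_p = P(DE₂)·P(B) / (P(T)²·P(Z)) = (0.0072)·(0.048) / ((0.0070)²·(1.8)) = 3.92
ΔG = RT ln(Q_p/K_p) = (8.314 J mol⁻¹ K⁻¹)(350 K) × ln(3.92/0.30)
   = (2.910 kJ/mol)(2.570) = 7.48 kJ/mol
ΔG > 0, so the forward reaction is non-spontaneous (proceeds in reverse).

ΔG = 7.48 kJ/mol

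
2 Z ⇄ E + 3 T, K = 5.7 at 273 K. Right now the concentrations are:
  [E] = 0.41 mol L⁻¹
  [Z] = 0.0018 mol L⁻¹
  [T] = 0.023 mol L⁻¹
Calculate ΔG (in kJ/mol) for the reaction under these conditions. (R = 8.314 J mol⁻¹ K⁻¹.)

ΔG = -2.97 kJ/mol

Q = [E]·[T]³ / [Z]² = (0.41)·(0.023)³ / (0.0018)² = 1.54
ΔG = RT ln(Q/K) = (8.314 J mol⁻¹ K⁻¹)(273 K) × ln(1.54/5.7)
   = (2.270 kJ/mol)(-1.309) = -2.97 kJ/mol
ΔG < 0, so the forward reaction is spontaneous (proceeds forward).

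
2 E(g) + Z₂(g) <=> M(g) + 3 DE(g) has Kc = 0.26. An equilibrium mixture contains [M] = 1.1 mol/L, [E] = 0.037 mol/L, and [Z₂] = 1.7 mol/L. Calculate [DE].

At equilibrium, Kc = [M]·[DE]³ / ([E]²·[Z₂]) = 0.26.
(1.1)·([DE])³ / ((0.037)²·(1.7)) = 0.26
[DE]³ = 5.50e-4 ⇒ [DE] = 0.082 mol/L

[DE] = 0.082 mol/L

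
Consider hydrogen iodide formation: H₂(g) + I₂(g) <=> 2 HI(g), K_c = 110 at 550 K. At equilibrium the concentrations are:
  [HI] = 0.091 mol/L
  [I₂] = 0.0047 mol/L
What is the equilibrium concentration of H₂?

At equilibrium, K_c = [HI]² / ([H₂]·[I₂]) = 110.
(0.091)² / (([H₂])·(0.0047)) = 110
[H₂] = 0.0160 = 0.016 mol/L

[H₂] = 0.016 mol/L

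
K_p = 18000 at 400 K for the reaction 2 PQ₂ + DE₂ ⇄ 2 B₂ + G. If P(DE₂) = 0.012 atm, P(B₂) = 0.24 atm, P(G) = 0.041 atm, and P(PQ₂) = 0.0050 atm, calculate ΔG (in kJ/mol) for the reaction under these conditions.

Q_p = P(B₂)²·P(G) / (P(PQ₂)²·P(DE₂)) = (0.24)²·(0.041) / ((0.0050)²·(0.012)) = 7870
ΔG = RT ln(Q_p/K_p) = (8.314 J mol⁻¹ K⁻¹)(400 K) × ln(7870/18000)
   = (3.326 kJ/mol)(-0.8273) = -2.75 kJ/mol
ΔG < 0, so the forward reaction is spontaneous (proceeds forward).

ΔG = -2.75 kJ/mol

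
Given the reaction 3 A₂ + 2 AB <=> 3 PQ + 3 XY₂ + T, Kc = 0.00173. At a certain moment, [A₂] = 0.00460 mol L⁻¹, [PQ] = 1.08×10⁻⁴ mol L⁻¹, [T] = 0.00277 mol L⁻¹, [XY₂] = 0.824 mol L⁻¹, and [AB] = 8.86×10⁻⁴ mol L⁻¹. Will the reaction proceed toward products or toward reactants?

Qc = [PQ]³·[XY₂]³·[T] / ([A₂]³·[AB]²) = (1.08×10⁻⁴)³·(0.824)³·(0.00277) / ((0.00460)³·(8.86×10⁻⁴)²) = 0.0256
Qc = 0.0256 > Kc = 0.00173, so the reverse reaction proceeds.

to the left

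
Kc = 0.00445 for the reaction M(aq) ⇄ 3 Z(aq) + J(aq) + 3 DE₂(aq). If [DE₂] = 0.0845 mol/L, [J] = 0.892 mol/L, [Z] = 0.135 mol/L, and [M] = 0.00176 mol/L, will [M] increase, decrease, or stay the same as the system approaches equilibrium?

Qc = [Z]³·[J]·[DE₂]³ / [M] = (0.135)³·(0.892)·(0.0845)³ / (0.00176) = 7.52e-4
Qc = 7.52e-4 < Kc = 0.00445: net forward reaction.
M is a reactant, so it decreases.

decrease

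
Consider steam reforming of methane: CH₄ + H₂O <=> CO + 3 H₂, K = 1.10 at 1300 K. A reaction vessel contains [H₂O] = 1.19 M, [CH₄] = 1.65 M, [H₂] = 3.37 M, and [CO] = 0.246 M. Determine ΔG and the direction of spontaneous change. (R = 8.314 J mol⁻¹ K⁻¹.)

Q = [CO]·[H₂]³ / ([CH₄]·[H₂O]) = (0.246)·(3.37)³ / ((1.65)·(1.19)) = 4.80
ΔG = RT ln(Q/K) = (8.314 J mol⁻¹ K⁻¹)(1300 K) × ln(4.80/1.10)
   = (10.81 kJ/mol)(1.473) = 15.9 kJ/mol
ΔG > 0, so the forward reaction is non-spontaneous (proceeds in reverse).

ΔG = 15.9 kJ/mol; the forward reaction is non-spontaneous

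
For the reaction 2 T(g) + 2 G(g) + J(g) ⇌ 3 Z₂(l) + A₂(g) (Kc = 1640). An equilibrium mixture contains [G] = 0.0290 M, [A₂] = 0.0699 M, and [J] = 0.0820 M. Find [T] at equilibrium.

(Z₂ is a pure liquid — omitted from Kc.)
At equilibrium, Kc = [A₂] / ([T]²·[G]²·[J]) = 1640.
(0.0699) / (([T])²·(0.0290)²·(0.0820)) = 1640
[T]² = 0.618 ⇒ [T] = 0.786 M

[T] = 0.786 M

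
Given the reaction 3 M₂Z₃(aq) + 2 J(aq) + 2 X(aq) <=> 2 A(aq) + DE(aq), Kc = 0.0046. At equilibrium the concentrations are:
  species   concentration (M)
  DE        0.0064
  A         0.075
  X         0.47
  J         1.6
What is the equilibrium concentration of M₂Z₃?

At equilibrium, Kc = [A]²·[DE] / ([M₂Z₃]³·[J]²·[X]²) = 0.0046.
(0.075)²·(0.0064) / (([M₂Z₃])³·(1.6)²·(0.47)²) = 0.0046
[M₂Z₃]³ = 0.0138 ⇒ [M₂Z₃] = 0.24 M

[M₂Z₃] = 0.24 M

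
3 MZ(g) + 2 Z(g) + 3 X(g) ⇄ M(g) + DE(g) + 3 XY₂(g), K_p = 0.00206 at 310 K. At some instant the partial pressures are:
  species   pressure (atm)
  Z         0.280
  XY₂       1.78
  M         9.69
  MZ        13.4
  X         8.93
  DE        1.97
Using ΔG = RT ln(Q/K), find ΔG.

Q_p = P(M)·P(DE)·P(XY₂)³ / (P(MZ)³·P(Z)²·P(X)³) = (9.69)·(1.97)·(1.78)³ / ((13.4)³·(0.280)²·(8.93)³) = 8.01e-4
ΔG = RT ln(Q_p/K_p) = (8.314 J mol⁻¹ K⁻¹)(310 K) × ln(8.01e-4/0.00206)
   = (2.577 kJ/mol)(-0.9446) = -2.43 kJ/mol
ΔG < 0, so the forward reaction is spontaneous (proceeds forward).

ΔG = -2.43 kJ/mol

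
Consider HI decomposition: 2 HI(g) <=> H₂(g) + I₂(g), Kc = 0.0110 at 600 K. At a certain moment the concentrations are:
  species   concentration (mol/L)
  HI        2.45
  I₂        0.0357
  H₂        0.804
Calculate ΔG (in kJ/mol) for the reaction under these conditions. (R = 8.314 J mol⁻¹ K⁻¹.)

Qc = [H₂]·[I₂] / [HI]² = (0.804)·(0.0357) / (2.45)² = 0.00478
ΔG = RT ln(Qc/Kc) = (8.314 J mol⁻¹ K⁻¹)(600 K) × ln(0.00478/0.0110)
   = (4.988 kJ/mol)(-0.8335) = -4.16 kJ/mol
ΔG < 0, so the forward reaction is spontaneous (proceeds forward).

ΔG = -4.16 kJ/mol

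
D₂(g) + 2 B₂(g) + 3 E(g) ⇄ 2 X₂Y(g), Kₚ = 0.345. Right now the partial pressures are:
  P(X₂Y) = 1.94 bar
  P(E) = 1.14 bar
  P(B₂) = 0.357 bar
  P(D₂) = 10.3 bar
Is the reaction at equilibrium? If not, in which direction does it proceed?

Qₚ = P(X₂Y)² / (P(D₂)·P(B₂)²·P(E)³) = (1.94)² / ((10.3)·(0.357)²·(1.14)³) = 1.94
Qₚ = 1.94 > Kₚ = 0.345, so the reverse reaction proceeds.

to the left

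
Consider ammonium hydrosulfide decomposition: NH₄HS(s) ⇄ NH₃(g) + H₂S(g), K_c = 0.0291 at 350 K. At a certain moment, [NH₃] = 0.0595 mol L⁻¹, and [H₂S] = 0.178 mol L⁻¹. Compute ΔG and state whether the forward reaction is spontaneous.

ΔG = -2.94 kJ/mol; the forward reaction is spontaneous

(NH₄HS is a pure solid — omitted from Q_c.)
Q_c = [NH₃]·[H₂S] = (0.0595)·(0.178) = 0.0106
ΔG = RT ln(Q_c/K_c) = (8.314 J mol⁻¹ K⁻¹)(350 K) × ln(0.0106/0.0291)
   = (2.910 kJ/mol)(-1.010) = -2.94 kJ/mol
ΔG < 0, so the forward reaction is spontaneous (proceeds forward).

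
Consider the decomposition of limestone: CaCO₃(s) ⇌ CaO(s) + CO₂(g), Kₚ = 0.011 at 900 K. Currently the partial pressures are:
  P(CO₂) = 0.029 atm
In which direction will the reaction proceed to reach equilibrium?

(CaCO₃, CaO are pure solids — omitted from Qₚ.)
Qₚ = P(CO₂) = 0.029
Qₚ = 0.029 > Kₚ = 0.011, so the reverse reaction proceeds.

in the reverse direction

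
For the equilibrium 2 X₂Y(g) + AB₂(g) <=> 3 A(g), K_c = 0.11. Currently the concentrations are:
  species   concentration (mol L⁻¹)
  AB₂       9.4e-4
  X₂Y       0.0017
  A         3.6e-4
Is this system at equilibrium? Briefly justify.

Q_c = [A]³ / ([X₂Y]²·[AB₂]) = (3.6e-4)³ / ((0.0017)²·(9.4e-4)) = 0.017
Q_c = 0.017 < K_c = 0.11: net forward reaction.

no; Q < K, reaction proceeds forward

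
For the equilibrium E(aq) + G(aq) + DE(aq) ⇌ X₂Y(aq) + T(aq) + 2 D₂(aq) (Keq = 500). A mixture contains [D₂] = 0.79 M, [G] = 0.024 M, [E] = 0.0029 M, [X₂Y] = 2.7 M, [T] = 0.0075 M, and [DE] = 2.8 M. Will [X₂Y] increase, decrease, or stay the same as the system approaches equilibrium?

increase

Q = [X₂Y]·[T]·[D₂]² / ([E]·[G]·[DE]) = (2.7)·(0.0075)·(0.79)² / ((0.0029)·(0.024)·(2.8)) = 65
Q = 65 < Keq = 500: net forward reaction.
X₂Y is a product, so it increases.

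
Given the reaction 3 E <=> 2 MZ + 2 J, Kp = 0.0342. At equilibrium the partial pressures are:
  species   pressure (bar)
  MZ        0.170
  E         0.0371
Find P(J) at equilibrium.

P(J) = 0.00777 bar

At equilibrium, Kp = P(MZ)²·P(J)² / P(E)³ = 0.0342.
(0.170)²·(P(J))² / (0.0371)³ = 0.0342
P(J)² = 6.04e-5 ⇒ P(J) = 0.00777 bar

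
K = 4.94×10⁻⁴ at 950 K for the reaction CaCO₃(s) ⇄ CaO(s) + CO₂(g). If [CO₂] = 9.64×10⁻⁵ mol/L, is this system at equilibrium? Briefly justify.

(CaCO₃, CaO are pure solids — omitted from Q.)
Q = [CO₂] = 9.64×10⁻⁵
Q = 9.64×10⁻⁵ < K = 4.94×10⁻⁴: net forward reaction.

no; Q < K, reaction proceeds forward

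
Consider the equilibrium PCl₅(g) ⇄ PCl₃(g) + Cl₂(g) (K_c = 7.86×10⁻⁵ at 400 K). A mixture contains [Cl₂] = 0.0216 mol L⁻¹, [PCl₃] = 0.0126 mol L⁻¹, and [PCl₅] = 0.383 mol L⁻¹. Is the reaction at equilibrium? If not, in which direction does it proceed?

Q_c = [PCl₃]·[Cl₂] / [PCl₅] = (0.0126)·(0.0216) / (0.383) = 7.11×10⁻⁴
Q_c = 7.11×10⁻⁴ > K_c = 7.86×10⁻⁵, so the reverse reaction proceeds.

in the reverse direction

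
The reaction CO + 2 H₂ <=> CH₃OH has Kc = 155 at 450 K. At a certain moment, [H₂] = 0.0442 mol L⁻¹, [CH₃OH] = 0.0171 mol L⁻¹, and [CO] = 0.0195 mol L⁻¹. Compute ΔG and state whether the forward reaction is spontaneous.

ΔG = 3.98 kJ/mol; the forward reaction is non-spontaneous

Qc = [CH₃OH] / ([CO]·[H₂]²) = (0.0171) / ((0.0195)·(0.0442)²) = 449
ΔG = RT ln(Qc/Kc) = (8.314 J mol⁻¹ K⁻¹)(450 K) × ln(449/155)
   = (3.741 kJ/mol)(1.064) = 3.98 kJ/mol
ΔG > 0, so the forward reaction is non-spontaneous (proceeds in reverse).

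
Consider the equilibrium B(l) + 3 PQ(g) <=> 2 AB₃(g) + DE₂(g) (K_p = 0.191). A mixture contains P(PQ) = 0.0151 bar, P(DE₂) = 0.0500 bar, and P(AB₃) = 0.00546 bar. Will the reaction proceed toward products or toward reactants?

reverse (toward reactants)

(B is a pure liquid — omitted from Q_p.)
Q_p = P(AB₃)²·P(DE₂) / P(PQ)³ = (0.00546)²·(0.0500) / (0.0151)³ = 0.433
Q_p = 0.433 > K_p = 0.191, so the reverse reaction proceeds.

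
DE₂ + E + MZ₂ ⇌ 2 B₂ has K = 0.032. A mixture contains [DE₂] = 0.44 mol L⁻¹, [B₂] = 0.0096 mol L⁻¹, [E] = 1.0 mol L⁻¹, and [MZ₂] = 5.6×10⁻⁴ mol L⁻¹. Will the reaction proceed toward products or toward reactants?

to the left

Q = [B₂]² / ([DE₂]·[E]·[MZ₂]) = (0.0096)² / ((0.44)·(1.0)·(5.6×10⁻⁴)) = 0.37
Q = 0.37 > K = 0.032, so the reverse reaction proceeds.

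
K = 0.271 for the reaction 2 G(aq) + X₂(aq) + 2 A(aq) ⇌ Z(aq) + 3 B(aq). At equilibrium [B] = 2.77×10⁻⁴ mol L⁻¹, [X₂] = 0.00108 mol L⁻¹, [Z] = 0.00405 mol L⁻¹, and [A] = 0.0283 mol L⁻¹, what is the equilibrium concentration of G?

[G] = 6.06×10⁻⁴ mol L⁻¹

At equilibrium, K = [Z]·[B]³ / ([G]²·[X₂]·[A]²) = 0.271.
(0.00405)·(2.77×10⁻⁴)³ / (([G])²·(0.00108)·(0.0283)²) = 0.271
[G]² = 3.67×10⁻⁷ ⇒ [G] = 6.06×10⁻⁴ mol L⁻¹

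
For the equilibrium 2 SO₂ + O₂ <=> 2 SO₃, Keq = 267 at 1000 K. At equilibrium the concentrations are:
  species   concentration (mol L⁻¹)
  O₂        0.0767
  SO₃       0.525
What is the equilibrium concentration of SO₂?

At equilibrium, Keq = [SO₃]² / ([SO₂]²·[O₂]) = 267.
(0.525)² / (([SO₂])²·(0.0767)) = 267
[SO₂]² = 0.0135 ⇒ [SO₂] = 0.116 mol L⁻¹

[SO₂] = 0.116 mol L⁻¹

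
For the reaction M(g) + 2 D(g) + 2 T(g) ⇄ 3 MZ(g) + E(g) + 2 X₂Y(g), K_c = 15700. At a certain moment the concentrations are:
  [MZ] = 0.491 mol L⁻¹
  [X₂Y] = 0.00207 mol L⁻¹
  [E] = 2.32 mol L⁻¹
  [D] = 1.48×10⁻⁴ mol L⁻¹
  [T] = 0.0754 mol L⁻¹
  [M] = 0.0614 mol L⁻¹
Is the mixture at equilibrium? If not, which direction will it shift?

Q_c = [MZ]³·[E]·[X₂Y]² / ([M]·[D]²·[T]²) = (0.491)³·(2.32)·(0.00207)² / ((0.0614)·(1.48×10⁻⁴)²·(0.0754)²) = 1.54×10⁵
Q_c = 1.54×10⁵ > K_c = 15700: net reverse reaction.

no; Q > K, reaction proceeds in reverse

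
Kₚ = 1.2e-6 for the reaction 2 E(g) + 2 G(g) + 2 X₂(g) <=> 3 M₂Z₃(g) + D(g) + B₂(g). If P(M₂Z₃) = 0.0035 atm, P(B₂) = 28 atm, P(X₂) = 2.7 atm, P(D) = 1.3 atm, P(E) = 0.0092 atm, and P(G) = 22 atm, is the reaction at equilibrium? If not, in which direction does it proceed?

Qₚ = P(M₂Z₃)³·P(D)·P(B₂) / (P(E)²·P(G)²·P(X₂)²) = (0.0035)³·(1.3)·(28) / ((0.0092)²·(22)²·(2.7)²) = 5.2e-6
Qₚ = 5.2e-6 > Kₚ = 1.2e-6, so the reverse reaction proceeds.

in the reverse direction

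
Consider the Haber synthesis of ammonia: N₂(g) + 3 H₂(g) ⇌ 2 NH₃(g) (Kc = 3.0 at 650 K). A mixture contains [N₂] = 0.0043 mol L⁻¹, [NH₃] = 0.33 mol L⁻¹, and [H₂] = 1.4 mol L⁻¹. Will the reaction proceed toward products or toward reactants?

Qc = [NH₃]² / ([N₂]·[H₂]³) = (0.33)² / ((0.0043)·(1.4)³) = 9.2
Qc = 9.2 > Kc = 3.0, so the reverse reaction proceeds.

toward reactants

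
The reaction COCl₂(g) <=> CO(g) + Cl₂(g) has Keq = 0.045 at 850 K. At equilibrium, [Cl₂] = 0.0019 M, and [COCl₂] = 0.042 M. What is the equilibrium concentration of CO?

[CO] = 0.99 M

At equilibrium, Keq = [CO]·[Cl₂] / [COCl₂] = 0.045.
([CO])·(0.0019) / (0.042) = 0.045
[CO] = 0.995 = 0.99 M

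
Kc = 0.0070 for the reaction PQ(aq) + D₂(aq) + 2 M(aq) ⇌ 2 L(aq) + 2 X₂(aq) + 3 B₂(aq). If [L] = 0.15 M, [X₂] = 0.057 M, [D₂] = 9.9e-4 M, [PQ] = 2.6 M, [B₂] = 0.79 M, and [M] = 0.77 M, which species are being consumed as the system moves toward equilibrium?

Qc = [L]²·[X₂]²·[B₂]³ / ([PQ]·[D₂]·[M]²) = (0.15)²·(0.057)²·(0.79)³ / ((2.6)·(9.9e-4)·(0.77)²) = 0.024
Qc = 0.024 > Kc = 0.0070: net reverse reaction.

L, X₂, B₂ (products)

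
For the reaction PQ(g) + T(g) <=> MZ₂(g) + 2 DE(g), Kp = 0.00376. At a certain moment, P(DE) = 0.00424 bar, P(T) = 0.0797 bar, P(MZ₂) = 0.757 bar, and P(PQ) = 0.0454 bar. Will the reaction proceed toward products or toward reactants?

at equilibrium

Qp = P(MZ₂)·P(DE)² / (P(PQ)·P(T)) = (0.757)·(0.00424)² / ((0.0454)·(0.0797)) = 0.00376
Qp = 0.00376 = Kp, so the system is already at equilibrium.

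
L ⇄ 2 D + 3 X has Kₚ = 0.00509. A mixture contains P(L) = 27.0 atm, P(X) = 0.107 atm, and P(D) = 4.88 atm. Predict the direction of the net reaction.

Qₚ = P(D)²·P(X)³ / P(L) = (4.88)²·(0.107)³ / (27.0) = 0.00108
Qₚ = 0.00108 < Kₚ = 0.00509, so the forward reaction proceeds.

forward (toward products)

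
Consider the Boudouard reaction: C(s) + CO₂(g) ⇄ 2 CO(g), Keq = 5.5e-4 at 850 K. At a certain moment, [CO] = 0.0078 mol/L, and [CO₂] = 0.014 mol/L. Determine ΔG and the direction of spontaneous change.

(C is a pure solid — omitted from Q.)
Q = [CO]² / [CO₂] = (0.0078)² / (0.014) = 0.00435
ΔG = RT ln(Q/Keq) = (8.314 J mol⁻¹ K⁻¹)(850 K) × ln(0.00435/5.5e-4)
   = (7.067 kJ/mol)(2.068) = 14.6 kJ/mol
ΔG > 0, so the forward reaction is non-spontaneous (proceeds in reverse).

ΔG = 14.6 kJ/mol; the forward reaction is non-spontaneous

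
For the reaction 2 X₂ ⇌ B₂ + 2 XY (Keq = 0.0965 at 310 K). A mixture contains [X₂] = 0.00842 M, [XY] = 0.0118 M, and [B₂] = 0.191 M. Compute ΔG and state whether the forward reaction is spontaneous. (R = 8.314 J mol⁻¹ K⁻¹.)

ΔG = 3.50 kJ/mol; the forward reaction is non-spontaneous

Q = [B₂]·[XY]² / [X₂]² = (0.191)·(0.0118)² / (0.00842)² = 0.375
ΔG = RT ln(Q/Keq) = (8.314 J mol⁻¹ K⁻¹)(310 K) × ln(0.375/0.0965)
   = (2.577 kJ/mol)(1.357) = 3.50 kJ/mol
ΔG > 0, so the forward reaction is non-spontaneous (proceeds in reverse).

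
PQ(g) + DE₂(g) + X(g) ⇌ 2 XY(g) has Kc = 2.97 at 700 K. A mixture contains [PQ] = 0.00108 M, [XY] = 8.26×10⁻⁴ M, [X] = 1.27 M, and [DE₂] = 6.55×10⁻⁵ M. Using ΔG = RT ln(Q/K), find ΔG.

Qc = [XY]² / ([PQ]·[DE₂]·[X]) = (8.26×10⁻⁴)² / ((0.00108)·(6.55×10⁻⁵)·(1.27)) = 7.59
ΔG = RT ln(Qc/Kc) = (8.314 J mol⁻¹ K⁻¹)(700 K) × ln(7.59/2.97)
   = (5.820 kJ/mol)(0.9383) = 5.46 kJ/mol
ΔG > 0, so the forward reaction is non-spontaneous (proceeds in reverse).

ΔG = 5.46 kJ/mol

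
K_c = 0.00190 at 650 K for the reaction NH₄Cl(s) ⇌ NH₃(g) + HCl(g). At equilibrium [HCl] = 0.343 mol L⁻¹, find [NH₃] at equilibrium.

(NH₄Cl is a pure solid — omitted from K_c.)
At equilibrium, K_c = [NH₃]·[HCl] = 0.00190.
([NH₃])·(0.343) = 0.00190
[NH₃] = 0.00554 mol L⁻¹

[NH₃] = 0.00554 mol L⁻¹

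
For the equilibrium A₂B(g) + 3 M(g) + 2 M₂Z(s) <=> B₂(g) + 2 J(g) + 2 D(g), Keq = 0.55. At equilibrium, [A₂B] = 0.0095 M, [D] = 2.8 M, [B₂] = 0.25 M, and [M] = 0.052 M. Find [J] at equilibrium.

(M₂Z is a pure solid — omitted from Keq.)
At equilibrium, Keq = [B₂]·[J]²·[D]² / ([A₂B]·[M]³) = 0.55.
(0.25)·([J])²·(2.8)² / ((0.0095)·(0.052)³) = 0.55
[J]² = 3.75×10⁻⁷ ⇒ [J] = 6.1×10⁻⁴ M

[J] = 6.1×10⁻⁴ M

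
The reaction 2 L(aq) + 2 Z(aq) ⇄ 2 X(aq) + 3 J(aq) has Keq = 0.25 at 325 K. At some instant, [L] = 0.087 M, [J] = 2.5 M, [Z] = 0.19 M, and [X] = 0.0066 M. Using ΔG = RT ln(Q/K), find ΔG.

Q = [X]²·[J]³ / ([L]²·[Z]²) = (0.0066)²·(2.5)³ / ((0.087)²·(0.19)²) = 2.49
ΔG = RT ln(Q/Keq) = (8.314 J mol⁻¹ K⁻¹)(325 K) × ln(2.49/0.25)
   = (2.702 kJ/mol)(2.299) = 6.21 kJ/mol
ΔG > 0, so the forward reaction is non-spontaneous (proceeds in reverse).

ΔG = 6.21 kJ/mol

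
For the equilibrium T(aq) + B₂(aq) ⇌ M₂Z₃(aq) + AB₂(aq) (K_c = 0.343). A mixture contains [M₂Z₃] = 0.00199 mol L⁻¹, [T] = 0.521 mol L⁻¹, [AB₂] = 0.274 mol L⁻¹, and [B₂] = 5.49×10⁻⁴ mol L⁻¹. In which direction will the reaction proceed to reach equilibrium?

Q_c = [M₂Z₃]·[AB₂] / ([T]·[B₂]) = (0.00199)·(0.274) / ((0.521)·(5.49×10⁻⁴)) = 1.91
Q_c = 1.91 > K_c = 0.343, so the reverse reaction proceeds.

to the left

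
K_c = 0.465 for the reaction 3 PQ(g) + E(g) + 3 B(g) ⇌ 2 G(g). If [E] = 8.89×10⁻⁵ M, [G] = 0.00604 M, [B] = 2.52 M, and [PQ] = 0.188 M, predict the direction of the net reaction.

Q_c = [G]² / ([PQ]³·[E]·[B]³) = (0.00604)² / ((0.188)³·(8.89×10⁻⁵)·(2.52)³) = 3.86
Q_c = 3.86 > K_c = 0.465, so the reverse reaction proceeds.

toward reactants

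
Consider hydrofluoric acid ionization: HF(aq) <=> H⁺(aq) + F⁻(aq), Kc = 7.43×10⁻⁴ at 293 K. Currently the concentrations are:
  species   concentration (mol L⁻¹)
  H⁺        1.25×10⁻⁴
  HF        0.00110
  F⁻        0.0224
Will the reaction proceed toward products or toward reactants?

to the left

Qc = [H⁺]·[F⁻] / [HF] = (1.25×10⁻⁴)·(0.0224) / (0.00110) = 0.00255
Qc = 0.00255 > Kc = 7.43×10⁻⁴, so the reverse reaction proceeds.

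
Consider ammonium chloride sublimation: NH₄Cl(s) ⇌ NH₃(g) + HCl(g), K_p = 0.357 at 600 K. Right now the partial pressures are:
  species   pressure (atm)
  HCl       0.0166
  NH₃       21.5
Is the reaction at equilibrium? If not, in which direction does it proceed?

(NH₄Cl is a pure solid — omitted from Q_p.)
Q_p = P(NH₃)·P(HCl) = (21.5)·(0.0166) = 0.357
Q_p = 0.357 = K_p, so the system is already at equilibrium.

at equilibrium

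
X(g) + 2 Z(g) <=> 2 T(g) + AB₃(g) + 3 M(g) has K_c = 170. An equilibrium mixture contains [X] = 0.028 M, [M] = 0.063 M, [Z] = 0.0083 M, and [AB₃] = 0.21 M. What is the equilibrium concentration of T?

At equilibrium, K_c = [T]²·[AB₃]·[M]³ / ([X]·[Z]²) = 170.
([T])²·(0.21)·(0.063)³ / ((0.028)·(0.0083)²) = 170
[T]² = 6.24 ⇒ [T] = 2.5 M

[T] = 2.5 M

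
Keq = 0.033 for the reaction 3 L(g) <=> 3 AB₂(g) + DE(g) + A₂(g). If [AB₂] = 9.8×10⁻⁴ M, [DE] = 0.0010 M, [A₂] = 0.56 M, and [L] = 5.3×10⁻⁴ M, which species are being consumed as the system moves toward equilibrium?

Q = [AB₂]³·[DE]·[A₂] / [L]³ = (9.8×10⁻⁴)³·(0.0010)·(0.56) / (5.3×10⁻⁴)³ = 0.0035
Q = 0.0035 < Keq = 0.033: net forward reaction.

L (reactants)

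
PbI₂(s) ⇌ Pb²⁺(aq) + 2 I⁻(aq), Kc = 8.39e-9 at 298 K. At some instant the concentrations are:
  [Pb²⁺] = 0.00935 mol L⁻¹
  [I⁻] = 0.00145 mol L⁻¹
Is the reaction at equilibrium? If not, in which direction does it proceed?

(PbI₂ is a pure solid — omitted from Qc.)
Qc = [Pb²⁺]·[I⁻]² = (0.00935)·(0.00145)² = 1.97e-8
Qc = 1.97e-8 > Kc = 8.39e-9, so the reverse reaction proceeds.

toward reactants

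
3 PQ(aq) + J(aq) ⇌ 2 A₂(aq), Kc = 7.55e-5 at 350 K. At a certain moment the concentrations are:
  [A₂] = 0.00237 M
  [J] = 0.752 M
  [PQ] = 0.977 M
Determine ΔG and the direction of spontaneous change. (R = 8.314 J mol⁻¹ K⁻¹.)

ΔG = -6.53 kJ/mol; the forward reaction is spontaneous

Qc = [A₂]² / ([PQ]³·[J]) = (0.00237)² / ((0.977)³·(0.752)) = 8.01e-6
ΔG = RT ln(Qc/Kc) = (8.314 J mol⁻¹ K⁻¹)(350 K) × ln(8.01e-6/7.55e-5)
   = (2.910 kJ/mol)(-2.243) = -6.53 kJ/mol
ΔG < 0, so the forward reaction is spontaneous (proceeds forward).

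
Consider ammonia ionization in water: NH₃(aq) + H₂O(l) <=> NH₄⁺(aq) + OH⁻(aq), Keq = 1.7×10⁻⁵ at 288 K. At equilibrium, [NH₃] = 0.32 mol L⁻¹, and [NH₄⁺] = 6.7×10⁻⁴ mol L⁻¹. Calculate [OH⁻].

[OH⁻] = 0.0081 mol L⁻¹

(H₂O is a pure liquid — omitted from Keq.)
At equilibrium, Keq = [NH₄⁺]·[OH⁻] / [NH₃] = 1.7×10⁻⁵.
(6.7×10⁻⁴)·([OH⁻]) / (0.32) = 1.7×10⁻⁵
[OH⁻] = 0.00812 = 0.0081 mol L⁻¹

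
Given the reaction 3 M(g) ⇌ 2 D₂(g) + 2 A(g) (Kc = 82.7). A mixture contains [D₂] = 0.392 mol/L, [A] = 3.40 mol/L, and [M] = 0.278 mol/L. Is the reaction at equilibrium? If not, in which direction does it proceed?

at equilibrium

Qc = [D₂]²·[A]² / [M]³ = (0.392)²·(3.40)² / (0.278)³ = 82.7
Qc = 82.7 = Kc, so the system is already at equilibrium.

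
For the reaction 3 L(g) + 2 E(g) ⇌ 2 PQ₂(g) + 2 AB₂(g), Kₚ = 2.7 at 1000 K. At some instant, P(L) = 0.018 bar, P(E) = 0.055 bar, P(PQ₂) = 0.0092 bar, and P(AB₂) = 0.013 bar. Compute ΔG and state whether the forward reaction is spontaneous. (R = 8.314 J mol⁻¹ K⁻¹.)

Qₚ = P(PQ₂)²·P(AB₂)² / (P(L)³·P(E)²) = (0.0092)²·(0.013)² / ((0.018)³·(0.055)²) = 0.811
ΔG = RT ln(Qₚ/Kₚ) = (8.314 J mol⁻¹ K⁻¹)(1000 K) × ln(0.811/2.7)
   = (8.314 kJ/mol)(-1.203) = -10.0 kJ/mol
ΔG < 0, so the forward reaction is spontaneous (proceeds forward).

ΔG = -10.0 kJ/mol; the forward reaction is spontaneous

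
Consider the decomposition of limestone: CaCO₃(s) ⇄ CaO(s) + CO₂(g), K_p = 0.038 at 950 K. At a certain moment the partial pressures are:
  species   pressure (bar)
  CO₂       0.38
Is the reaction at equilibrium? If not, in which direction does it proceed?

toward reactants

(CaCO₃, CaO are pure solids — omitted from Q_p.)
Q_p = P(CO₂) = 0.38
Q_p = 0.38 > K_p = 0.038, so the reverse reaction proceeds.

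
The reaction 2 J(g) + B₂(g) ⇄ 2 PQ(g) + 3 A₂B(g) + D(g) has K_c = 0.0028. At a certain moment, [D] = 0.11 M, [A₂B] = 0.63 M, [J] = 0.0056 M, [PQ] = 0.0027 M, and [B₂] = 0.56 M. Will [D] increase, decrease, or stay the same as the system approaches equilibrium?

decrease

Q_c = [PQ]²·[A₂B]³·[D] / ([J]²·[B₂]) = (0.0027)²·(0.63)³·(0.11) / ((0.0056)²·(0.56)) = 0.011
Q_c = 0.011 > K_c = 0.0028: net reverse reaction.
D is a product, so it decreases.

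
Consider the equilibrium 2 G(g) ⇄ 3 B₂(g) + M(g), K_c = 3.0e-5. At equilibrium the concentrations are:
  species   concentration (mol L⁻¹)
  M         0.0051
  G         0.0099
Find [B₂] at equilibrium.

[B₂] = 0.0083 mol L⁻¹

At equilibrium, K_c = [B₂]³·[M] / [G]² = 3.0e-5.
([B₂])³·(0.0051) / (0.0099)² = 3.0e-5
[B₂]³ = 5.77e-7 ⇒ [B₂] = 0.0083 mol L⁻¹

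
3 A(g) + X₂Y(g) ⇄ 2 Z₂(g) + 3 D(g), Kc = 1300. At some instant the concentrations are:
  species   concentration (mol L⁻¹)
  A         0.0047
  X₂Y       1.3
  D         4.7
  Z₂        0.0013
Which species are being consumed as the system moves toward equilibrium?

none (at equilibrium)

Qc = [Z₂]²·[D]³ / ([A]³·[X₂Y]) = (0.0013)²·(4.7)³ / ((0.0047)³·(1.3)) = 1300
Qc = 1300 = Kc; the system is at equilibrium.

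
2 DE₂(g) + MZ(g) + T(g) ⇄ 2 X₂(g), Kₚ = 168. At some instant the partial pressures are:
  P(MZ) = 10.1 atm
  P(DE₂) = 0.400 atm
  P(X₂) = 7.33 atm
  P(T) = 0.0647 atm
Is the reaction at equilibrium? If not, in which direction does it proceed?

Qₚ = P(X₂)² / (P(DE₂)²·P(MZ)·P(T)) = (7.33)² / ((0.400)²·(10.1)·(0.0647)) = 514
Qₚ = 514 > Kₚ = 168, so the reverse reaction proceeds.

in the reverse direction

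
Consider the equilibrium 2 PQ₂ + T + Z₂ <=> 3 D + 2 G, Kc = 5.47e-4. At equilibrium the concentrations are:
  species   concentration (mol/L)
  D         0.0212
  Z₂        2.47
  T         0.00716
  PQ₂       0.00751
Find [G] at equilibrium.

At equilibrium, Kc = [D]³·[G]² / ([PQ₂]²·[T]·[Z₂]) = 5.47e-4.
(0.0212)³·([G])² / ((0.00751)²·(0.00716)·(2.47)) = 5.47e-4
[G]² = 5.73e-5 ⇒ [G] = 0.00757 mol/L

[G] = 0.00757 mol/L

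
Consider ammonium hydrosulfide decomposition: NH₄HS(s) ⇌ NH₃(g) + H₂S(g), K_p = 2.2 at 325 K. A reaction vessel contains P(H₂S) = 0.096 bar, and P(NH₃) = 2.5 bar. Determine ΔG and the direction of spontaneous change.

(NH₄HS is a pure solid — omitted from Q_p.)
Q_p = P(NH₃)·P(H₂S) = (2.5)·(0.096) = 0.240
ΔG = RT ln(Q_p/K_p) = (8.314 J mol⁻¹ K⁻¹)(325 K) × ln(0.240/2.2)
   = (2.702 kJ/mol)(-2.216) = -5.99 kJ/mol
ΔG < 0, so the forward reaction is spontaneous (proceeds forward).

ΔG = -5.99 kJ/mol; the forward reaction is spontaneous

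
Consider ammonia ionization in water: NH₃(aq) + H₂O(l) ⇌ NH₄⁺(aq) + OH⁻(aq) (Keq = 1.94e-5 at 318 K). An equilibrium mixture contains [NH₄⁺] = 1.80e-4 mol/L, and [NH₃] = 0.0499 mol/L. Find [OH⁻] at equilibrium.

[OH⁻] = 0.00538 mol/L

(H₂O is a pure liquid — omitted from Keq.)
At equilibrium, Keq = [NH₄⁺]·[OH⁻] / [NH₃] = 1.94e-5.
(1.80e-4)·([OH⁻]) / (0.0499) = 1.94e-5
[OH⁻] = 0.00538 mol/L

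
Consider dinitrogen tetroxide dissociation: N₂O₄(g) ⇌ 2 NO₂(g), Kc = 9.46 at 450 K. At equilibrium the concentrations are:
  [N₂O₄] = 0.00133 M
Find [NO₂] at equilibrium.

At equilibrium, Kc = [NO₂]² / [N₂O₄] = 9.46.
([NO₂])² / (0.00133) = 9.46
[NO₂]² = 0.0126 ⇒ [NO₂] = 0.112 M

[NO₂] = 0.112 M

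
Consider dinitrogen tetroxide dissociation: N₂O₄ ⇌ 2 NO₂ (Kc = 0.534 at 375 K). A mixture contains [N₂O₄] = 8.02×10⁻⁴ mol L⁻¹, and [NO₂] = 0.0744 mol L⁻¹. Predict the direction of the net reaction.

to the left

Qc = [NO₂]² / [N₂O₄] = (0.0744)² / (8.02×10⁻⁴) = 6.90
Qc = 6.90 > Kc = 0.534, so the reverse reaction proceeds.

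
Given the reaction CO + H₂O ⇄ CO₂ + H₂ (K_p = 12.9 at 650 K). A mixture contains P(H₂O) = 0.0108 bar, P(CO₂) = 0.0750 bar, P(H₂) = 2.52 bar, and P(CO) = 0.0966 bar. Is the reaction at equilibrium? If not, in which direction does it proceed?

to the left

Q_p = P(CO₂)·P(H₂) / (P(CO)·P(H₂O)) = (0.0750)·(2.52) / ((0.0966)·(0.0108)) = 181
Q_p = 181 > K_p = 12.9, so the reverse reaction proceeds.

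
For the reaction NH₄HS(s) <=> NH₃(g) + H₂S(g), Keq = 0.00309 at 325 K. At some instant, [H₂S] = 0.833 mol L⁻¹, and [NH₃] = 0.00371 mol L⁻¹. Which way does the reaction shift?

neither direction; the system is at equilibrium

(NH₄HS is a pure solid — omitted from Q.)
Q = [NH₃]·[H₂S] = (0.00371)·(0.833) = 0.00309
Q = 0.00309 = Keq, so the system is already at equilibrium.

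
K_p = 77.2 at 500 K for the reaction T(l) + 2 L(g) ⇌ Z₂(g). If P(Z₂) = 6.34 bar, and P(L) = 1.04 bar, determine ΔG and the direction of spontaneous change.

ΔG = -10.7 kJ/mol; the forward reaction is spontaneous

(T is a pure liquid — omitted from Q_p.)
Q_p = P(Z₂) / P(L)² = (6.34) / (1.04)² = 5.86
ΔG = RT ln(Q_p/K_p) = (8.314 J mol⁻¹ K⁻¹)(500 K) × ln(5.86/77.2)
   = (4.157 kJ/mol)(-2.578) = -10.7 kJ/mol
ΔG < 0, so the forward reaction is spontaneous (proceeds forward).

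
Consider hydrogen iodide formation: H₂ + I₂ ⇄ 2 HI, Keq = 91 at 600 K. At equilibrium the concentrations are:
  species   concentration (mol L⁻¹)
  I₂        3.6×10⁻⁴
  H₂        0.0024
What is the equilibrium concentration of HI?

[HI] = 0.0089 mol L⁻¹

At equilibrium, Keq = [HI]² / ([H₂]·[I₂]) = 91.
([HI])² / ((0.0024)·(3.6×10⁻⁴)) = 91
[HI]² = 7.86×10⁻⁵ ⇒ [HI] = 0.0089 mol L⁻¹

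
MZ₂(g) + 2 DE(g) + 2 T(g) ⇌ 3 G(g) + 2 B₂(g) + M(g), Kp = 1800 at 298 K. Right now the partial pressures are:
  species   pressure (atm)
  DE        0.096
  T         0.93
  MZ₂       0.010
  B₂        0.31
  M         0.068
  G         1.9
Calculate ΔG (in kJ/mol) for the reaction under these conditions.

Qp = P(G)³·P(B₂)²·P(M) / (P(MZ₂)·P(DE)²·P(T)²) = (1.9)³·(0.31)²·(0.068) / ((0.010)·(0.096)²·(0.93)²) = 562
ΔG = RT ln(Qp/Kp) = (8.314 J mol⁻¹ K⁻¹)(298 K) × ln(562/1800)
   = (2.478 kJ/mol)(-1.164) = -2.88 kJ/mol
ΔG < 0, so the forward reaction is spontaneous (proceeds forward).

ΔG = -2.88 kJ/mol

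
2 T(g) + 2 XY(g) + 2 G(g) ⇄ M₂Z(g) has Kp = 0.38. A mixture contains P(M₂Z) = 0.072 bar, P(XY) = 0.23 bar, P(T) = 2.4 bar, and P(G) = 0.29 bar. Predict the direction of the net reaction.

Qp = P(M₂Z) / (P(T)²·P(XY)²·P(G)²) = (0.072) / ((2.4)²·(0.23)²·(0.29)²) = 2.8
Qp = 2.8 > Kp = 0.38, so the reverse reaction proceeds.

toward reactants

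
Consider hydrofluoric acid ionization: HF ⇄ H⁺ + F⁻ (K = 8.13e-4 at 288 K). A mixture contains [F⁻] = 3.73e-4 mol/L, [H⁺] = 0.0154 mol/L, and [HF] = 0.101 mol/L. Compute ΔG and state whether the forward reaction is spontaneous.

Q = [H⁺]·[F⁻] / [HF] = (0.0154)·(3.73e-4) / (0.101) = 5.69e-5
ΔG = RT ln(Q/K) = (8.314 J mol⁻¹ K⁻¹)(288 K) × ln(5.69e-5/8.13e-4)
   = (2.394 kJ/mol)(-2.659) = -6.37 kJ/mol
ΔG < 0, so the forward reaction is spontaneous (proceeds forward).

ΔG = -6.37 kJ/mol; the forward reaction is spontaneous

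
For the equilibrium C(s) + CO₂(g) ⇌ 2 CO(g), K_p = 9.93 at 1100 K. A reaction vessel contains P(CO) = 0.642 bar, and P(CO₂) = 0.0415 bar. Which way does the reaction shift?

(C is a pure solid — omitted from Q_p.)
Q_p = P(CO)² / P(CO₂) = (0.642)² / (0.0415) = 9.93
Q_p = 9.93 = K_p, so the system is already at equilibrium.

at equilibrium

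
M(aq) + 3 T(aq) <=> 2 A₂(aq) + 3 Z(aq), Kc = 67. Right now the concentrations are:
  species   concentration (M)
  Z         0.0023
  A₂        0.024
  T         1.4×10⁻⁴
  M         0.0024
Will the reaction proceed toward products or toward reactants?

Qc = [A₂]²·[Z]³ / ([M]·[T]³) = (0.024)²·(0.0023)³ / ((0.0024)·(1.4×10⁻⁴)³) = 1100
Qc = 1100 > Kc = 67, so the reverse reaction proceeds.

to the left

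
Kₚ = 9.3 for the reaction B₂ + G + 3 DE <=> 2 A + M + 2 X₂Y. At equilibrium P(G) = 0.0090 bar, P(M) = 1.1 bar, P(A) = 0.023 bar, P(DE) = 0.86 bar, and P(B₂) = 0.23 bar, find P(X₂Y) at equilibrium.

P(X₂Y) = 4.6 bar

At equilibrium, Kₚ = P(A)²·P(M)·P(X₂Y)² / (P(B₂)·P(G)·P(DE)³) = 9.3.
(0.023)²·(1.1)·(P(X₂Y))² / ((0.23)·(0.0090)·(0.86)³) = 9.3
P(X₂Y)² = 21.0 ⇒ P(X₂Y) = 4.6 bar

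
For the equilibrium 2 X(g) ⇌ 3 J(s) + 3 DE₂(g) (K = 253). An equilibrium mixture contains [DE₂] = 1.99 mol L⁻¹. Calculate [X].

(J is a pure solid — omitted from K.)
At equilibrium, K = [DE₂]³ / [X]² = 253.
(1.99)³ / ([X])² = 253
[X]² = 0.0311 ⇒ [X] = 0.176 mol L⁻¹

[X] = 0.176 mol L⁻¹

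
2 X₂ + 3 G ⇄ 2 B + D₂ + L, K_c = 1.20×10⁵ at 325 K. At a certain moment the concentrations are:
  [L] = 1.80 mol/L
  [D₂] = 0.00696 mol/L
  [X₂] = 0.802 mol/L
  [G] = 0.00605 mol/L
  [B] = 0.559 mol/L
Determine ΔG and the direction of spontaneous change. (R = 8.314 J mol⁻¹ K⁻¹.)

Q_c = [B]²·[D₂]·[L] / ([X₂]²·[G]³) = (0.559)²·(0.00696)·(1.80) / ((0.802)²·(0.00605)³) = 27500
ΔG = RT ln(Q_c/K_c) = (8.314 J mol⁻¹ K⁻¹)(325 K) × ln(27500/1.20×10⁵)
   = (2.702 kJ/mol)(-1.473) = -3.98 kJ/mol
ΔG < 0, so the forward reaction is spontaneous (proceeds forward).

ΔG = -3.98 kJ/mol; the forward reaction is spontaneous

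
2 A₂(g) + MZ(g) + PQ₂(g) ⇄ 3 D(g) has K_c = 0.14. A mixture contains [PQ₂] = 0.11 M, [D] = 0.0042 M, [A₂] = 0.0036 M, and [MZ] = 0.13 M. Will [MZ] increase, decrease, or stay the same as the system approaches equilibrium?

increase

Q_c = [D]³ / ([A₂]²·[MZ]·[PQ₂]) = (0.0042)³ / ((0.0036)²·(0.13)·(0.11)) = 0.40
Q_c = 0.40 > K_c = 0.14: net reverse reaction.
MZ is a reactant, so it increases.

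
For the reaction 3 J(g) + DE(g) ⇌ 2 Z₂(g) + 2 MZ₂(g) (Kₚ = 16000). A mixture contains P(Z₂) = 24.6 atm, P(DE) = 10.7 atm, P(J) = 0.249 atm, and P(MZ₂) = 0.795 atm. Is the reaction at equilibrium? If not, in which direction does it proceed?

toward products

Qₚ = P(Z₂)²·P(MZ₂)² / (P(J)³·P(DE)) = (24.6)²·(0.795)² / ((0.249)³·(10.7)) = 2320
Qₚ = 2320 < Kₚ = 16000, so the forward reaction proceeds.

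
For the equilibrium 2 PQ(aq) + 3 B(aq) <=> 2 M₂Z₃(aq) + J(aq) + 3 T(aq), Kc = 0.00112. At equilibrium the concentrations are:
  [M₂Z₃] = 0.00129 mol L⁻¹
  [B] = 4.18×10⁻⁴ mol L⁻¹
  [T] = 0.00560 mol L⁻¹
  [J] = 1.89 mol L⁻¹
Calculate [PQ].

[PQ] = 2.60 mol L⁻¹

At equilibrium, Kc = [M₂Z₃]²·[J]·[T]³ / ([PQ]²·[B]³) = 0.00112.
(0.00129)²·(1.89)·(0.00560)³ / (([PQ])²·(4.18×10⁻⁴)³) = 0.00112
[PQ]² = 6.75 ⇒ [PQ] = 2.60 mol L⁻¹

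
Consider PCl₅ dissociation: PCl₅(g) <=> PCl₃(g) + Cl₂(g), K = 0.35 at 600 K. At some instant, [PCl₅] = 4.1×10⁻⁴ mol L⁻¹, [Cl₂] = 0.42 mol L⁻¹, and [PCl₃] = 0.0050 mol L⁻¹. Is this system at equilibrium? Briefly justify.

Q = [PCl₃]·[Cl₂] / [PCl₅] = (0.0050)·(0.42) / (4.1×10⁻⁴) = 5.1
Q = 5.1 > K = 0.35: net reverse reaction.

no; Q > K, reaction proceeds in reverse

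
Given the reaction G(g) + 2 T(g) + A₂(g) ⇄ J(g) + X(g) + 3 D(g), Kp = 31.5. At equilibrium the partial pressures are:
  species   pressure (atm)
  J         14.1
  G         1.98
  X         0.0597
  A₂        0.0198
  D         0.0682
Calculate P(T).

At equilibrium, Kp = P(J)·P(X)·P(D)³ / (P(G)·P(T)²·P(A₂)) = 31.5.
(14.1)·(0.0597)·(0.0682)³ / ((1.98)·(P(T))²·(0.0198)) = 31.5
P(T)² = 2.16e-4 ⇒ P(T) = 0.0147 atm

P(T) = 0.0147 atm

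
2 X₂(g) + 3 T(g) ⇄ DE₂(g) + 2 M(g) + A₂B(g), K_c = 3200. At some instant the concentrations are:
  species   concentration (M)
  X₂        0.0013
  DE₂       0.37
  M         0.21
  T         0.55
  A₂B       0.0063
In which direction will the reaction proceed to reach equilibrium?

Q_c = [DE₂]·[M]²·[A₂B] / ([X₂]²·[T]³) = (0.37)·(0.21)²·(0.0063) / ((0.0013)²·(0.55)³) = 370
Q_c = 370 < K_c = 3200, so the forward reaction proceeds.

forward (toward products)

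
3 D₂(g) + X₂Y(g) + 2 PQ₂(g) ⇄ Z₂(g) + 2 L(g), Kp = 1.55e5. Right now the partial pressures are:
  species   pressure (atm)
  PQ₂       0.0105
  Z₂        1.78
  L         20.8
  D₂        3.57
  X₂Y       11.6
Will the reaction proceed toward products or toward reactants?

in the forward direction

Qp = P(Z₂)·P(L)² / (P(D₂)³·P(X₂Y)·P(PQ₂)²) = (1.78)·(20.8)² / ((3.57)³·(11.6)·(0.0105)²) = 13200
Qp = 13200 < Kp = 1.55e5, so the forward reaction proceeds.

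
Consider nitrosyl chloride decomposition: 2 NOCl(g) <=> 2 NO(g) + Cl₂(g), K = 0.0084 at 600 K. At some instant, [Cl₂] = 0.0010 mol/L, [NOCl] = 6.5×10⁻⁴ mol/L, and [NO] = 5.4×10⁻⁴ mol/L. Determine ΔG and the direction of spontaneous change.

Q = [NO]²·[Cl₂] / [NOCl]² = (5.4×10⁻⁴)²·(0.0010) / (6.5×10⁻⁴)² = 6.90×10⁻⁴
ΔG = RT ln(Q/K) = (8.314 J mol⁻¹ K⁻¹)(600 K) × ln(6.90×10⁻⁴/0.0084)
   = (4.988 kJ/mol)(-2.499) = -12.5 kJ/mol
ΔG < 0, so the forward reaction is spontaneous (proceeds forward).

ΔG = -12.5 kJ/mol; the forward reaction is spontaneous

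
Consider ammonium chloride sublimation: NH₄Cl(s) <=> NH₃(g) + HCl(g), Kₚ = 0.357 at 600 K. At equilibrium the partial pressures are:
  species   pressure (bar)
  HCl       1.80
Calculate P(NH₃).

(NH₄Cl is a pure solid — omitted from Kₚ.)
At equilibrium, Kₚ = P(NH₃)·P(HCl) = 0.357.
(P(NH₃))·(1.80) = 0.357
P(NH₃) = 0.198 bar

P(NH₃) = 0.198 bar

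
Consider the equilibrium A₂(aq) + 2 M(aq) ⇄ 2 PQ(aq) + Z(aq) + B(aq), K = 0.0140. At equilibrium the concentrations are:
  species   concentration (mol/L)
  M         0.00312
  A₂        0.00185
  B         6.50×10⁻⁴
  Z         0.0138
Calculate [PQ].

[PQ] = 0.00530 mol/L

At equilibrium, K = [PQ]²·[Z]·[B] / ([A₂]·[M]²) = 0.0140.
([PQ])²·(0.0138)·(6.50×10⁻⁴) / ((0.00185)·(0.00312)²) = 0.0140
[PQ]² = 2.81×10⁻⁵ ⇒ [PQ] = 0.00530 mol/L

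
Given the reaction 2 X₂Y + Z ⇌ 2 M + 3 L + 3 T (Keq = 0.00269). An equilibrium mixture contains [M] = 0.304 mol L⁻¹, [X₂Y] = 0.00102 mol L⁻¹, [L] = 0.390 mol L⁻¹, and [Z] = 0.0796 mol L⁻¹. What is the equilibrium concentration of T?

At equilibrium, Keq = [M]²·[L]³·[T]³ / ([X₂Y]²·[Z]) = 0.00269.
(0.304)²·(0.390)³·([T])³ / ((0.00102)²·(0.0796)) = 0.00269
[T]³ = 4.06×10⁻⁸ ⇒ [T] = 0.00344 mol L⁻¹

[T] = 0.00344 mol L⁻¹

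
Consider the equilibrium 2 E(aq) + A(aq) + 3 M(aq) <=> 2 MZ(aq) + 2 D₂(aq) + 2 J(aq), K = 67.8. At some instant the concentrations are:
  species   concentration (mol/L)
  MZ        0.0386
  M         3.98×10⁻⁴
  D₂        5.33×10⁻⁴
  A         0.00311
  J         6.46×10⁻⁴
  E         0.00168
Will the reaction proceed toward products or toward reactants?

Q = [MZ]²·[D₂]²·[J]² / ([E]²·[A]·[M]³) = (0.0386)²·(5.33×10⁻⁴)²·(6.46×10⁻⁴)² / ((0.00168)²·(0.00311)·(3.98×10⁻⁴)³) = 319
Q = 319 > K = 67.8, so the reverse reaction proceeds.

in the reverse direction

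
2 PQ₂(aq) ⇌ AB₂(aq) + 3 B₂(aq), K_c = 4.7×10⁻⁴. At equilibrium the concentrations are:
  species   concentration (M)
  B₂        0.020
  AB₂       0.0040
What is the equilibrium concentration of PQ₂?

[PQ₂] = 0.0083 M

At equilibrium, K_c = [AB₂]·[B₂]³ / [PQ₂]² = 4.7×10⁻⁴.
(0.0040)·(0.020)³ / ([PQ₂])² = 4.7×10⁻⁴
[PQ₂]² = 6.81×10⁻⁵ ⇒ [PQ₂] = 0.0083 M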